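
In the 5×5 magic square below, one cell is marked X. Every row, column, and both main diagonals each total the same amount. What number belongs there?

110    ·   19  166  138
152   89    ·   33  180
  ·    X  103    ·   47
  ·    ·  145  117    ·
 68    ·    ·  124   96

Main diagonal is complete and sums to 515; that is the magic constant.
Row 1 needs 515; the known cells sum to 433, so (1,2) = 82.
The remaining cell in row 2 is (2,3) = 515 − 454 = 61.
The remaining cell in column 3 is (5,3) = 515 − 328 = 187.
From column 4, 515 − (166 + 33 + 117 + 124) gives (3,4) = 75.
Column 5: 138 + 180 + 47 + 96 + ? = 515, so (4,5) = 54.
Anti-diagonal needs 515; the known cells sum to 342, so (4,2) = 173.
From row 4, 515 − (173 + 145 + 117 + 54) gives (4,1) = 26.
Row 5 needs 515; the known cells sum to 475, so (5,2) = 40.
From column 1, 515 − (110 + 152 + 26 + 68) gives (3,1) = 159.
From column 2, 515 − (82 + 89 + 173 + 40) gives (3,2) = 131.

131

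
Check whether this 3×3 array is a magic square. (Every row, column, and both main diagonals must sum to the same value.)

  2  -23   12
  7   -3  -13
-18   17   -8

Row 1: 2 + (-23) + 12 = -9.
Row 2: 7 + (-3) + (-13) = -9.
Row 3: -18 + 17 + (-8) = -9.
Column 1: 2 + 7 + (-18) = -9.
Column 2: -23 + (-3) + 17 = -9.
Column 3: 12 + (-13) + (-8) = -9.
Main diagonal: 2 + (-3) + (-8) = -9.
Anti-diagonal: 12 + (-3) + (-18) = -9.
All lines sum to -9.

Yes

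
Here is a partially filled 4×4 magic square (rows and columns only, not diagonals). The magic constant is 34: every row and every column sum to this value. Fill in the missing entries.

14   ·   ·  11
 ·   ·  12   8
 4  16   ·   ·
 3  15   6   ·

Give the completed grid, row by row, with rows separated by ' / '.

Row 4 must total 34; the given cells sum to 24, so (4,4) = 10.
From column 1, 34 − (14 + 4 + 3) gives (2,1) = 13.
The remaining cell in column 4 is (3,4) = 34 − 29 = 5.
Using row 2: 13 + 12 + 8 + ? → (2,2) = 34 − 33 = 1.
Row 3 must total 34; the given cells sum to 25, so (3,3) = 9.
Column 2 must total 34; the given cells sum to 32, so (1,2) = 2.
From column 3, 34 − (12 + 9 + 6) gives (1,3) = 7.

14 2 7 11 / 13 1 12 8 / 4 16 9 5 / 3 15 6 10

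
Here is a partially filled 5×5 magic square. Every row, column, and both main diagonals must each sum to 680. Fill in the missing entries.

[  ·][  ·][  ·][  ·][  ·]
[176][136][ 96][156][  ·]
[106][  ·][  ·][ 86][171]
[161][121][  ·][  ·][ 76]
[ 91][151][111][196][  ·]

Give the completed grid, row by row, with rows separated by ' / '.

Row 2 must total 680; the given cells sum to 564, so (2,5) = 116.
Row 5: 91 + 151 + 111 + 196 + ? = 680, so (5,5) = 131.
Column 1: 176 + 106 + 161 + 91 + ? = 680, so (1,1) = 146.
Column 5 needs 680; the known cells sum to 494, so (1,5) = 186.
The remaining cell in anti-diagonal is (3,3) = 680 − 554 = 126.
From row 3, 680 − (106 + 126 + 86 + 171) gives (3,2) = 191.
Column 2: 136 + 191 + 121 + 151 + ? = 680, so (1,2) = 81.
Main diagonal needs 680; the known cells sum to 539, so (4,4) = 141.
Row 4 must total 680; the given cells sum to 499, so (4,3) = 181.
Column 3: 96 + 126 + 181 + 111 + ? = 680, so (1,3) = 166.
From column 4, 680 − (156 + 86 + 141 + 196) gives (1,4) = 101.

146 81 166 101 186 / 176 136 96 156 116 / 106 191 126 86 171 / 161 121 181 141 76 / 91 151 111 196 131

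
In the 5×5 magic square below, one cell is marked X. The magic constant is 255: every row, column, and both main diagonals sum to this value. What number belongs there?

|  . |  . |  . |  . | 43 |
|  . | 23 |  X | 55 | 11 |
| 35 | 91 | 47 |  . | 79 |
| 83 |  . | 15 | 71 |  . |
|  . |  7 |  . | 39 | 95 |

99

The remaining cell in row 3 is (3,4) = 255 − 252 = 3.
The remaining cell in column 4 is (1,4) = 255 − 168 = 87.
Using column 5: 43 + 11 + 79 + 95 + ? → (4,5) = 255 − 228 = 27.
From main diagonal, 255 − (23 + 47 + 71 + 95) gives (1,1) = 19.
Row 4 must total 255; the given cells sum to 196, so (4,2) = 59.
Using column 2: 23 + 91 + 59 + 7 + ? → (1,2) = 255 − 180 = 75.
Anti-diagonal must total 255; the given cells sum to 204, so (5,1) = 51.
Row 1 must total 255; the given cells sum to 224, so (1,3) = 31.
Row 5 must total 255; the given cells sum to 192, so (5,3) = 63.
Column 1 needs 255; the known cells sum to 188, so (2,1) = 67.
Column 3 needs 255; the known cells sum to 156, so (2,3) = 99.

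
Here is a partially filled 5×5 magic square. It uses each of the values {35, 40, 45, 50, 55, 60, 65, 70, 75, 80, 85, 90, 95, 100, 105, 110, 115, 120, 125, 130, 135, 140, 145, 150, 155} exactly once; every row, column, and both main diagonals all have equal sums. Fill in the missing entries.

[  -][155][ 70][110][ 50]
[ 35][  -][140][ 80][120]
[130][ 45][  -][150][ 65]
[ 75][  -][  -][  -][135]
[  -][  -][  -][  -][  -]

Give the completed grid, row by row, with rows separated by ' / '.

90 155 70 110 50 / 35 100 140 80 120 / 130 45 85 150 65 / 75 115 55 95 135 / 145 60 125 40 105

The 25 entries sum to 2375, so each line sums to 2375/5 = 475.
Row 1 must total 475; the given cells sum to 385, so (1,1) = 90.
Row 2 must total 475; the given cells sum to 375, so (2,2) = 100.
Row 3 needs 475; the known cells sum to 390, so (3,3) = 85.
Using column 1: 90 + 35 + 130 + 75 + ? → (5,1) = 475 − 330 = 145.
Using column 5: 50 + 120 + 65 + 135 + ? → (5,5) = 475 − 370 = 105.
Main diagonal must total 475; the given cells sum to 380, so (4,4) = 95.
Using anti-diagonal: 50 + 80 + 85 + 145 + ? → (4,2) = 475 − 360 = 115.
Row 4: 75 + 115 + 95 + 135 + ? = 475, so (4,3) = 55.
Column 2: 155 + 100 + 45 + 115 + ? = 475, so (5,2) = 60.
Column 3 must total 475; the given cells sum to 350, so (5,3) = 125.
The remaining cell in column 4 is (5,4) = 475 − 435 = 40.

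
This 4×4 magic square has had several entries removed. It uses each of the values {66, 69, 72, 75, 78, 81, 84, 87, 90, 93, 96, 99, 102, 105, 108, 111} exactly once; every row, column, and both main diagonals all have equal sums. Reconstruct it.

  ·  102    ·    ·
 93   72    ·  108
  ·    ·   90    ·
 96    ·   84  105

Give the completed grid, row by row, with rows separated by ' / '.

The 16 entries sum to 1416, so each line sums to 1416/4 = 354.
Row 2 must total 354; the given cells sum to 273, so (2,3) = 81.
Row 4 needs 354; the known cells sum to 285, so (4,2) = 69.
Column 2 needs 354; the known cells sum to 243, so (3,2) = 111.
The remaining cell in column 3 is (1,3) = 354 − 255 = 99.
Using main diagonal: 72 + 90 + 105 + ? → (1,1) = 354 − 267 = 87.
From anti-diagonal, 354 − (81 + 111 + 96) gives (1,4) = 66.
From column 1, 354 − (87 + 93 + 96) gives (3,1) = 78.
The remaining cell in column 4 is (3,4) = 354 − 279 = 75.

87 102 99 66 / 93 72 81 108 / 78 111 90 75 / 96 69 84 105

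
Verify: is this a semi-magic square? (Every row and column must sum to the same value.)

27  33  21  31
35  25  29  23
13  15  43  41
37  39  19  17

Yes

Row 1: 27 + 33 + 21 + 31 = 112.
Row 2: 35 + 25 + 29 + 23 = 112.
Row 3: 13 + 15 + 43 + 41 = 112.
Row 4: 37 + 39 + 19 + 17 = 112.
Column 1: 27 + 35 + 13 + 37 = 112.
Column 2: 33 + 25 + 15 + 39 = 112.
Column 3: 21 + 29 + 43 + 19 = 112.
Column 4: 31 + 23 + 41 + 17 = 112.
All lines sum to 112.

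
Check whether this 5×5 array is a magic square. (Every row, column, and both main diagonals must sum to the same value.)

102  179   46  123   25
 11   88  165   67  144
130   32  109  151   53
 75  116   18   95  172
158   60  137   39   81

Row 1: 102 + 179 + 46 + 123 + 25 = 475.
Row 2: 11 + 88 + 165 + 67 + 144 = 475.
Row 3: 130 + 32 + 109 + 151 + 53 = 475.
Row 4: 75 + 116 + 18 + 95 + 172 = 476.
Row 5: 158 + 60 + 137 + 39 + 81 = 475.
Column 1: 102 + 11 + 130 + 75 + 158 = 476.
Column 2: 179 + 88 + 32 + 116 + 60 = 475.
Column 3: 46 + 165 + 109 + 18 + 137 = 475.
Column 4: 123 + 67 + 151 + 95 + 39 = 475.
Column 5: 25 + 144 + 53 + 172 + 81 = 475.
Main diagonal: 102 + 88 + 109 + 95 + 81 = 475.
Anti-diagonal: 25 + 67 + 109 + 116 + 158 = 475.

No — row 4 sums to 476 but main diagonal sums to 475.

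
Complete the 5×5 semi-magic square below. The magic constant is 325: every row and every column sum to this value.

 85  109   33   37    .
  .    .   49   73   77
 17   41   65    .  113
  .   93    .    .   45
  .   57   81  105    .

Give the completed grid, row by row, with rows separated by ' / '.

85 109 33 37 61 / 101 25 49 73 77 / 17 41 65 89 113 / 69 93 97 21 45 / 53 57 81 105 29

The remaining cell in row 1 is (1,5) = 325 − 264 = 61.
Row 3 must total 325; the given cells sum to 236, so (3,4) = 89.
From column 2, 325 − (109 + 41 + 93 + 57) gives (2,2) = 25.
The remaining cell in column 3 is (4,3) = 325 − 228 = 97.
Column 4 needs 325; the known cells sum to 304, so (4,4) = 21.
The remaining cell in column 5 is (5,5) = 325 − 296 = 29.
From row 2, 325 − (25 + 49 + 73 + 77) gives (2,1) = 101.
Row 4 needs 325; the known cells sum to 256, so (4,1) = 69.
Row 5: 57 + 81 + 105 + 29 + ? = 325, so (5,1) = 53.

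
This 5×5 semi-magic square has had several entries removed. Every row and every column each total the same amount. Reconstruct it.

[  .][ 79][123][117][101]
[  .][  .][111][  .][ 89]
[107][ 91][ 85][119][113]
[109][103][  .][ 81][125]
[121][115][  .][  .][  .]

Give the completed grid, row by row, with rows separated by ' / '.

95 79 123 117 101 / 83 127 111 105 89 / 107 91 85 119 113 / 109 103 97 81 125 / 121 115 99 93 87

Row 3 is already complete: 107 + 91 + 85 + 119 + 113 = 515, so that is the magic constant.
From row 1, 515 − (79 + 123 + 117 + 101) gives (1,1) = 95.
Row 4 must total 515; the given cells sum to 418, so (4,3) = 97.
Column 1: 95 + 107 + 109 + 121 + ? = 515, so (2,1) = 83.
Using column 2: 79 + 91 + 103 + 115 + ? → (2,2) = 515 − 388 = 127.
Column 3 needs 515; the known cells sum to 416, so (5,3) = 99.
The remaining cell in column 5 is (5,5) = 515 − 428 = 87.
Using row 2: 83 + 127 + 111 + 89 + ? → (2,4) = 515 − 410 = 105.
Using row 5: 121 + 115 + 99 + 87 + ? → (5,4) = 515 − 422 = 93.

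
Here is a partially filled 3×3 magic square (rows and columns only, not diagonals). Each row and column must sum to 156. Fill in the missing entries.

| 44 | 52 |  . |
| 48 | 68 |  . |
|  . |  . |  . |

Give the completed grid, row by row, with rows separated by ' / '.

44 52 60 / 48 68 40 / 64 36 56

From row 1, 156 − (44 + 52) gives (1,3) = 60.
Using row 2: 48 + 68 + ? → (2,3) = 156 − 116 = 40.
Column 1: 44 + 48 + ? = 156, so (3,1) = 64.
The remaining cell in column 2 is (3,2) = 156 − 120 = 36.
The remaining cell in column 3 is (3,3) = 156 − 100 = 56.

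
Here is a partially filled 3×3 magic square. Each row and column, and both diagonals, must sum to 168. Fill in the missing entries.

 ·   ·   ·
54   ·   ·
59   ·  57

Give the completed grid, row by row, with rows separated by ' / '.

55 60 53 / 54 56 58 / 59 52 57

The remaining cell in row 3 is (3,2) = 168 − 116 = 52.
Column 1: 54 + 59 + ? = 168, so (1,1) = 55.
Main diagonal: 55 + 57 + ? = 168, so (2,2) = 56.
Using anti-diagonal: 56 + 59 + ? → (1,3) = 168 − 115 = 53.
Row 1: 55 + 53 + ? = 168, so (1,2) = 60.
The remaining cell in row 2 is (2,3) = 168 − 110 = 58.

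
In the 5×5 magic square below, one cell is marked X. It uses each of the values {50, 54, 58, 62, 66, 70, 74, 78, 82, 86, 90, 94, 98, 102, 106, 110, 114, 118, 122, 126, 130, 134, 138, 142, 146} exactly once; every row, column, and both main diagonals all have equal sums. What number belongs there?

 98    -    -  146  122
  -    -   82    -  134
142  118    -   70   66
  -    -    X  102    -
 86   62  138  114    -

The 25 entries sum to 2450, so each line sums to 2450/5 = 490.
From row 3, 490 − (142 + 118 + 70 + 66) gives (3,3) = 94.
From row 5, 490 − (86 + 62 + 138 + 114) gives (5,5) = 90.
Using column 4: 146 + 70 + 102 + 114 + ? → (2,4) = 490 − 432 = 58.
The remaining cell in column 5 is (4,5) = 490 − 412 = 78.
The remaining cell in main diagonal is (2,2) = 490 − 384 = 106.
Anti-diagonal needs 490; the known cells sum to 360, so (4,2) = 130.
Row 2 needs 490; the known cells sum to 380, so (2,1) = 110.
Column 1 needs 490; the known cells sum to 436, so (4,1) = 54.
Column 2 must total 490; the given cells sum to 416, so (1,2) = 74.
Row 1: 98 + 74 + 146 + 122 + ? = 490, so (1,3) = 50.
The remaining cell in row 4 is (4,3) = 490 − 364 = 126.

126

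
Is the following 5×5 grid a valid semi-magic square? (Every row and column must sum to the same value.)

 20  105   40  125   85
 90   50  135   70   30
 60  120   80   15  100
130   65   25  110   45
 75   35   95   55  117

Row 1: 20 + 105 + 40 + 125 + 85 = 375.
Row 2: 90 + 50 + 135 + 70 + 30 = 375.
Row 3: 60 + 120 + 80 + 15 + 100 = 375.
Row 4: 130 + 65 + 25 + 110 + 45 = 375.
Row 5: 75 + 35 + 95 + 55 + 117 = 377.
Column 1: 20 + 90 + 60 + 130 + 75 = 375.
Column 2: 105 + 50 + 120 + 65 + 35 = 375.
Column 3: 40 + 135 + 80 + 25 + 95 = 375.
Column 4: 125 + 70 + 15 + 110 + 55 = 375.
Column 5: 85 + 30 + 100 + 45 + 117 = 377.

No — row 5 sums to 377 but column 2 sums to 375.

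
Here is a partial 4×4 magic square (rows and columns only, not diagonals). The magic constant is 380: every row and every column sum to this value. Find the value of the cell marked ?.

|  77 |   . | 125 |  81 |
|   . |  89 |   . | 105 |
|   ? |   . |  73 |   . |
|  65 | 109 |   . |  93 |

121

Row 1: 77 + 125 + 81 + ? = 380, so (1,2) = 97.
From row 4, 380 − (65 + 109 + 93) gives (4,3) = 113.
Column 2 needs 380; the known cells sum to 295, so (3,2) = 85.
From column 3, 380 − (125 + 73 + 113) gives (2,3) = 69.
Column 4 must total 380; the given cells sum to 279, so (3,4) = 101.
Using row 2: 89 + 69 + 105 + ? → (2,1) = 380 − 263 = 117.
From row 3, 380 − (85 + 73 + 101) gives (3,1) = 121.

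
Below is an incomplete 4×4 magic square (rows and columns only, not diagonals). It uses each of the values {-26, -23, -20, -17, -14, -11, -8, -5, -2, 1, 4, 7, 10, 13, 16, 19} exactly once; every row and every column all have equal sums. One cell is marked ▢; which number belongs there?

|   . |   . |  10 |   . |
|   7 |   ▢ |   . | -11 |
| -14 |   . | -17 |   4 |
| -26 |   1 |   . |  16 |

-8

The 16 entries sum to -56, so each line sums to -56/4 = -14.
From row 3, -14 − (-14 + (-17) + 4) gives (3,2) = 13.
From row 4, -14 − (-26 + 1 + 16) gives (4,3) = -5.
The remaining cell in column 1 is (1,1) = -14 − (-33) = 19.
The remaining cell in column 3 is (2,3) = -14 − (-12) = -2.
The remaining cell in column 4 is (1,4) = -14 − 9 = -23.
Row 1 must total -14; the given cells sum to 6, so (1,2) = -20.
From row 2, -14 − (7 + (-2) + (-11)) gives (2,2) = -8.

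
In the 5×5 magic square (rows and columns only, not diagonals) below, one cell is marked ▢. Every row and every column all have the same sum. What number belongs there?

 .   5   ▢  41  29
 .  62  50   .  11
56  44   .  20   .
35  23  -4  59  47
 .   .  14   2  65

Row 4 is complete and sums to 160; that is the magic constant.
Column 2 needs 160; the known cells sum to 134, so (5,2) = 26.
From column 4, 160 − (41 + 20 + 59 + 2) gives (2,4) = 38.
The remaining cell in column 5 is (3,5) = 160 − 152 = 8.
Row 2 needs 160; the known cells sum to 161, so (2,1) = -1.
Row 3 must total 160; the given cells sum to 128, so (3,3) = 32.
Row 5 needs 160; the known cells sum to 107, so (5,1) = 53.
From column 1, 160 − (-1 + 56 + 35 + 53) gives (1,1) = 17.
Column 3: 50 + 32 + (-4) + 14 + ? = 160, so (1,3) = 68.

68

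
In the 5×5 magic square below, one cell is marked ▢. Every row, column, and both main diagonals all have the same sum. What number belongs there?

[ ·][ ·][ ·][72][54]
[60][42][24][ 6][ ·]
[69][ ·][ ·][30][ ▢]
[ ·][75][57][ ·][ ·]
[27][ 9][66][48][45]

12

Row 5 is complete and sums to 195; that is the magic constant.
The remaining cell in row 2 is (2,5) = 195 − 132 = 63.
The remaining cell in column 4 is (4,4) = 195 − 156 = 39.
Anti-diagonal needs 195; the known cells sum to 162, so (3,3) = 33.
Column 3 must total 195; the given cells sum to 180, so (1,3) = 15.
Main diagonal must total 195; the given cells sum to 159, so (1,1) = 36.
Row 1: 36 + 15 + 72 + 54 + ? = 195, so (1,2) = 18.
From column 1, 195 − (36 + 60 + 69 + 27) gives (4,1) = 3.
Using column 2: 18 + 42 + 75 + 9 + ? → (3,2) = 195 − 144 = 51.
Row 3 must total 195; the given cells sum to 183, so (3,5) = 12.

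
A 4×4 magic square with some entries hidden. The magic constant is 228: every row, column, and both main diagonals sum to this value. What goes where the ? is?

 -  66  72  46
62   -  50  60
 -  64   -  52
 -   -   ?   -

48

Row 1 must total 228; the given cells sum to 184, so (1,1) = 44.
The remaining cell in row 2 is (2,2) = 228 − 172 = 56.
Using column 2: 66 + 56 + 64 + ? → (4,2) = 228 − 186 = 42.
Column 4: 46 + 60 + 52 + ? = 228, so (4,4) = 70.
From main diagonal, 228 − (44 + 56 + 70) gives (3,3) = 58.
Anti-diagonal must total 228; the given cells sum to 160, so (4,1) = 68.
Using row 3: 64 + 58 + 52 + ? → (3,1) = 228 − 174 = 54.
The remaining cell in row 4 is (4,3) = 228 − 180 = 48.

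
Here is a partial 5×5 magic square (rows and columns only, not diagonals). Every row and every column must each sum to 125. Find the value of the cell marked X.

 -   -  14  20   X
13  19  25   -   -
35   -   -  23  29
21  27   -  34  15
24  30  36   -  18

26

Row 4 needs 125; the known cells sum to 97, so (4,3) = 28.
Row 5 must total 125; the given cells sum to 108, so (5,4) = 17.
From column 1, 125 − (13 + 35 + 21 + 24) gives (1,1) = 32.
Using column 3: 14 + 25 + 28 + 36 + ? → (3,3) = 125 − 103 = 22.
Column 4 must total 125; the given cells sum to 94, so (2,4) = 31.
Row 2 must total 125; the given cells sum to 88, so (2,5) = 37.
Row 3: 35 + 22 + 23 + 29 + ? = 125, so (3,2) = 16.
From column 2, 125 − (19 + 16 + 27 + 30) gives (1,2) = 33.
Using column 5: 37 + 29 + 15 + 18 + ? → (1,5) = 125 − 99 = 26.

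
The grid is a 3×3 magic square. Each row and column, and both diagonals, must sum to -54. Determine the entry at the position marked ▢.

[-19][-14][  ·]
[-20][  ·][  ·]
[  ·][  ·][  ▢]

-17

Row 1: -19 + (-14) + ? = -54, so (1,3) = -21.
Using column 1: -19 + (-20) + ? → (3,1) = -54 − (-39) = -15.
Anti-diagonal must total -54; the given cells sum to -36, so (2,2) = -18.
Using row 2: -20 + (-18) + ? → (2,3) = -54 − (-38) = -16.
Using column 2: -14 + (-18) + ? → (3,2) = -54 − (-32) = -22.
Column 3 must total -54; the given cells sum to -37, so (3,3) = -17.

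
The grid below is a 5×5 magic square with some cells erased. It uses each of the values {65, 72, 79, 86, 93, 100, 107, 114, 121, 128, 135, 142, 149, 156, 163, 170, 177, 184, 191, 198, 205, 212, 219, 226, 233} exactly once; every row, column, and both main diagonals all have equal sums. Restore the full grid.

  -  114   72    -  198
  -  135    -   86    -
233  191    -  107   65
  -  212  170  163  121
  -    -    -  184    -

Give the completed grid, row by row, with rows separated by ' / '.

The 25 entries sum to 3725, so each line sums to 3725/5 = 745.
Using row 3: 233 + 191 + 107 + 65 + ? → (3,3) = 745 − 596 = 149.
From row 4, 745 − (212 + 170 + 163 + 121) gives (4,1) = 79.
Column 2 needs 745; the known cells sum to 652, so (5,2) = 93.
From column 4, 745 − (86 + 107 + 163 + 184) gives (1,4) = 205.
From anti-diagonal, 745 − (198 + 86 + 149 + 212) gives (5,1) = 100.
Using row 1: 114 + 72 + 205 + 198 + ? → (1,1) = 745 − 589 = 156.
Column 1 needs 745; the known cells sum to 568, so (2,1) = 177.
Using main diagonal: 156 + 135 + 149 + 163 + ? → (5,5) = 745 − 603 = 142.
Row 5: 100 + 93 + 184 + 142 + ? = 745, so (5,3) = 226.
From column 3, 745 − (72 + 149 + 170 + 226) gives (2,3) = 128.
Column 5 needs 745; the known cells sum to 526, so (2,5) = 219.

156 114 72 205 198 / 177 135 128 86 219 / 233 191 149 107 65 / 79 212 170 163 121 / 100 93 226 184 142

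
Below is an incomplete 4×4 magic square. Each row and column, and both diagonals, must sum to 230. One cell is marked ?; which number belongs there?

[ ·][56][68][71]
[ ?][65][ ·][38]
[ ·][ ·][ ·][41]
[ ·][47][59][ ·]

The remaining cell in row 1 is (1,1) = 230 − 195 = 35.
Column 2 needs 230; the known cells sum to 168, so (3,2) = 62.
The remaining cell in column 4 is (4,4) = 230 − 150 = 80.
Using main diagonal: 35 + 65 + 80 + ? → (3,3) = 230 − 180 = 50.
Row 3 needs 230; the known cells sum to 153, so (3,1) = 77.
Row 4 needs 230; the known cells sum to 186, so (4,1) = 44.
Column 1 needs 230; the known cells sum to 156, so (2,1) = 74.

74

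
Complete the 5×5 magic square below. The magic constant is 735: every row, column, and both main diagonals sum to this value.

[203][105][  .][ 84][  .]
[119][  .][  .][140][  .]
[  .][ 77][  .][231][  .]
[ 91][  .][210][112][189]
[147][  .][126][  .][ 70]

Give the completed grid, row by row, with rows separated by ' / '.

203 105 182 84 161 / 119 196 63 140 217 / 175 77 154 231 98 / 91 133 210 112 189 / 147 224 126 168 70

From row 4, 735 − (91 + 210 + 112 + 189) gives (4,2) = 133.
Column 1 needs 735; the known cells sum to 560, so (3,1) = 175.
Column 4: 84 + 140 + 231 + 112 + ? = 735, so (5,4) = 168.
Row 5 needs 735; the known cells sum to 511, so (5,2) = 224.
From column 2, 735 − (105 + 77 + 133 + 224) gives (2,2) = 196.
From main diagonal, 735 − (203 + 196 + 112 + 70) gives (3,3) = 154.
Anti-diagonal needs 735; the known cells sum to 574, so (1,5) = 161.
Using row 1: 203 + 105 + 84 + 161 + ? → (1,3) = 735 − 553 = 182.
Row 3 needs 735; the known cells sum to 637, so (3,5) = 98.
From column 3, 735 − (182 + 154 + 210 + 126) gives (2,3) = 63.
From column 5, 735 − (161 + 98 + 189 + 70) gives (2,5) = 217.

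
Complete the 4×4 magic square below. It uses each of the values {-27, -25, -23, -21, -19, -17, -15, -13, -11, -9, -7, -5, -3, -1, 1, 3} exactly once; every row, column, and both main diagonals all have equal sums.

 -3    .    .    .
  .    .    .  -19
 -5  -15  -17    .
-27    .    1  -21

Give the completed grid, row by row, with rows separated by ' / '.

-3 -25 -23 3 / -13 -7 -9 -19 / -5 -15 -17 -11 / -27 -1 1 -21

The 16 entries sum to -192, so each line sums to -192/4 = -48.
Row 3 needs -48; the known cells sum to -37, so (3,4) = -11.
Row 4: -27 + 1 + (-21) + ? = -48, so (4,2) = -1.
Column 1: -3 + (-5) + (-27) + ? = -48, so (2,1) = -13.
Using column 4: -19 + (-11) + (-21) + ? → (1,4) = -48 − (-51) = 3.
Main diagonal must total -48; the given cells sum to -41, so (2,2) = -7.
The remaining cell in anti-diagonal is (2,3) = -48 − (-39) = -9.
The remaining cell in column 2 is (1,2) = -48 − (-23) = -25.
The remaining cell in column 3 is (1,3) = -48 − (-25) = -23.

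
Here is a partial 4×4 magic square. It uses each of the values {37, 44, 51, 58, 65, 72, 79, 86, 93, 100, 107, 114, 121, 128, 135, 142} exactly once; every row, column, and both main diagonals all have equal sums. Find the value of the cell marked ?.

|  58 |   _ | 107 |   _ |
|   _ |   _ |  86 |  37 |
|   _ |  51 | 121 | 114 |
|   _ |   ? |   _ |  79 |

The 16 entries sum to 1432, so each line sums to 1432/4 = 358.
Row 3: 51 + 121 + 114 + ? = 358, so (3,1) = 72.
Using column 3: 107 + 86 + 121 + ? → (4,3) = 358 − 314 = 44.
Column 4 must total 358; the given cells sum to 230, so (1,4) = 128.
Using main diagonal: 58 + 121 + 79 + ? → (2,2) = 358 − 258 = 100.
Anti-diagonal: 128 + 86 + 51 + ? = 358, so (4,1) = 93.
Using row 1: 58 + 107 + 128 + ? → (1,2) = 358 − 293 = 65.
Row 2 needs 358; the known cells sum to 223, so (2,1) = 135.
Row 4 must total 358; the given cells sum to 216, so (4,2) = 142.

142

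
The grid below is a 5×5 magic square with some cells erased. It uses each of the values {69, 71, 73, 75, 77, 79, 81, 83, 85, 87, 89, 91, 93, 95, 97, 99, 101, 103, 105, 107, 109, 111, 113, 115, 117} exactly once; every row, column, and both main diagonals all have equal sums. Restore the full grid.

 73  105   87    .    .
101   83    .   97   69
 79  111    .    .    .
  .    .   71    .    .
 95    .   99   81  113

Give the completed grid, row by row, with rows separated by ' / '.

The 25 entries sum to 2325, so each line sums to 2325/5 = 465.
Row 2 needs 465; the known cells sum to 350, so (2,3) = 115.
Using row 5: 95 + 99 + 81 + 113 + ? → (5,2) = 465 − 388 = 77.
Using column 1: 73 + 101 + 79 + 95 + ? → (4,1) = 465 − 348 = 117.
Column 2 needs 465; the known cells sum to 376, so (4,2) = 89.
The remaining cell in column 3 is (3,3) = 465 − 372 = 93.
Main diagonal must total 465; the given cells sum to 362, so (4,4) = 103.
Anti-diagonal needs 465; the known cells sum to 374, so (1,5) = 91.
Using row 1: 73 + 105 + 87 + 91 + ? → (1,4) = 465 − 356 = 109.
Row 4 needs 465; the known cells sum to 380, so (4,5) = 85.
Column 4: 109 + 97 + 103 + 81 + ? = 465, so (3,4) = 75.
Column 5 needs 465; the known cells sum to 358, so (3,5) = 107.

73 105 87 109 91 / 101 83 115 97 69 / 79 111 93 75 107 / 117 89 71 103 85 / 95 77 99 81 113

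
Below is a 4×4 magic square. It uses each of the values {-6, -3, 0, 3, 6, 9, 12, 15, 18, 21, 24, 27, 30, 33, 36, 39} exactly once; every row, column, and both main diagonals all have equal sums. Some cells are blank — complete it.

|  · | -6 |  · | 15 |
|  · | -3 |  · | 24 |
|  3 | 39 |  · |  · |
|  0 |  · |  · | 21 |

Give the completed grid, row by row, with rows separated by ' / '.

The 16 entries sum to 264, so each line sums to 264/4 = 66.
Column 2 must total 66; the given cells sum to 30, so (4,2) = 36.
Column 4 must total 66; the given cells sum to 60, so (3,4) = 6.
The remaining cell in anti-diagonal is (2,3) = 66 − 54 = 12.
Row 2 needs 66; the known cells sum to 33, so (2,1) = 33.
Row 3 needs 66; the known cells sum to 48, so (3,3) = 18.
Row 4 must total 66; the given cells sum to 57, so (4,3) = 9.
The remaining cell in column 1 is (1,1) = 66 − 36 = 30.
From column 3, 66 − (12 + 18 + 9) gives (1,3) = 27.

30 -6 27 15 / 33 -3 12 24 / 3 39 18 6 / 0 36 9 21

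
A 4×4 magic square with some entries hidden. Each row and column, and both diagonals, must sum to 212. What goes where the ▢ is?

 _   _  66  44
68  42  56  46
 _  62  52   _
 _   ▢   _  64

60

Column 3 must total 212; the given cells sum to 174, so (4,3) = 38.
The remaining cell in column 4 is (3,4) = 212 − 154 = 58.
Main diagonal must total 212; the given cells sum to 158, so (1,1) = 54.
Anti-diagonal: 44 + 56 + 62 + ? = 212, so (4,1) = 50.
From row 1, 212 − (54 + 66 + 44) gives (1,2) = 48.
From row 3, 212 − (62 + 52 + 58) gives (3,1) = 40.
Using row 4: 50 + 38 + 64 + ? → (4,2) = 212 − 152 = 60.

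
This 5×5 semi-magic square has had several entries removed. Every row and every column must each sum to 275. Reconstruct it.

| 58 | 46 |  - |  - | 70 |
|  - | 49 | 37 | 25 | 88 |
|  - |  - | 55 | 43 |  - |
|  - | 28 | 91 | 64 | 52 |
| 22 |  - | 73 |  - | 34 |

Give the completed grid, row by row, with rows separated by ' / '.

58 46 19 82 70 / 76 49 37 25 88 / 79 67 55 43 31 / 40 28 91 64 52 / 22 85 73 61 34

From row 2, 275 − (49 + 37 + 25 + 88) gives (2,1) = 76.
Using row 4: 28 + 91 + 64 + 52 + ? → (4,1) = 275 − 235 = 40.
Column 1: 58 + 76 + 40 + 22 + ? = 275, so (3,1) = 79.
Column 3 must total 275; the given cells sum to 256, so (1,3) = 19.
Column 5 must total 275; the given cells sum to 244, so (3,5) = 31.
Using row 1: 58 + 46 + 19 + 70 + ? → (1,4) = 275 − 193 = 82.
Row 3 must total 275; the given cells sum to 208, so (3,2) = 67.
The remaining cell in column 2 is (5,2) = 275 − 190 = 85.
The remaining cell in column 4 is (5,4) = 275 − 214 = 61.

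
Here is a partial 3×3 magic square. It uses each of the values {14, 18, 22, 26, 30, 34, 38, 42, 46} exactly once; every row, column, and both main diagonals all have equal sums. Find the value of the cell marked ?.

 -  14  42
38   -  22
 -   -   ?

The 9 entries sum to 270, so each line sums to 270/3 = 90.
The remaining cell in row 1 is (1,1) = 90 − 56 = 34.
Row 2: 38 + 22 + ? = 90, so (2,2) = 30.
Using column 1: 34 + 38 + ? → (3,1) = 90 − 72 = 18.
Column 2 needs 90; the known cells sum to 44, so (3,2) = 46.
Column 3 needs 90; the known cells sum to 64, so (3,3) = 26.

26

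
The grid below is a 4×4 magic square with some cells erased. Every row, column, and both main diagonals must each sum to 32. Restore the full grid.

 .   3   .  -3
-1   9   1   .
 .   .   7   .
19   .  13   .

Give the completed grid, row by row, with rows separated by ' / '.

21 3 11 -3 / -1 9 1 23 / -7 15 7 17 / 19 5 13 -5

Row 2 needs 32; the known cells sum to 9, so (2,4) = 23.
Column 3: 1 + 7 + 13 + ? = 32, so (1,3) = 11.
From anti-diagonal, 32 − (-3 + 1 + 19) gives (3,2) = 15.
Row 1 needs 32; the known cells sum to 11, so (1,1) = 21.
Column 1 needs 32; the known cells sum to 39, so (3,1) = -7.
Using column 2: 3 + 9 + 15 + ? → (4,2) = 32 − 27 = 5.
Main diagonal must total 32; the given cells sum to 37, so (4,4) = -5.
Using row 3: -7 + 15 + 7 + ? → (3,4) = 32 − 15 = 17.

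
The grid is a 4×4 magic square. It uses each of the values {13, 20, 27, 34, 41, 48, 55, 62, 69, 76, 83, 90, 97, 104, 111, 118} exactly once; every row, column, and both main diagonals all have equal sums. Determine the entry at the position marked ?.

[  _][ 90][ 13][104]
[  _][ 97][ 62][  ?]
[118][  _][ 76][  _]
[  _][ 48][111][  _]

83

The 16 entries sum to 1048, so each line sums to 1048/4 = 262.
Using row 1: 90 + 13 + 104 + ? → (1,1) = 262 − 207 = 55.
From column 2, 262 − (90 + 97 + 48) gives (3,2) = 27.
Using main diagonal: 55 + 97 + 76 + ? → (4,4) = 262 − 228 = 34.
From anti-diagonal, 262 − (104 + 62 + 27) gives (4,1) = 69.
From row 3, 262 − (118 + 27 + 76) gives (3,4) = 41.
Using column 1: 55 + 118 + 69 + ? → (2,1) = 262 − 242 = 20.
Column 4 needs 262; the known cells sum to 179, so (2,4) = 83.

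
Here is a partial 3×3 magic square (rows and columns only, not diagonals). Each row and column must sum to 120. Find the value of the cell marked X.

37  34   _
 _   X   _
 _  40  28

46

From row 1, 120 − (37 + 34) gives (1,3) = 49.
The remaining cell in row 3 is (3,1) = 120 − 68 = 52.
Column 1 needs 120; the known cells sum to 89, so (2,1) = 31.
Column 2: 34 + 40 + ? = 120, so (2,2) = 46.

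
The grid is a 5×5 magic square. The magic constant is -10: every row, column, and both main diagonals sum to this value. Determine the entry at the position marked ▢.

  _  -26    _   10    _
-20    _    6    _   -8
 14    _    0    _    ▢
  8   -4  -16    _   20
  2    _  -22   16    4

-24

The remaining cell in row 4 is (4,4) = -10 − 8 = -18.
Using row 5: 2 + (-22) + 16 + 4 + ? → (5,2) = -10 − 0 = -10.
Using column 1: -20 + 14 + 8 + 2 + ? → (1,1) = -10 − 4 = -14.
Column 3 needs -10; the known cells sum to -32, so (1,3) = 22.
The remaining cell in main diagonal is (2,2) = -10 − (-28) = 18.
From row 1, -10 − (-14 + (-26) + 22 + 10) gives (1,5) = -2.
The remaining cell in row 2 is (2,4) = -10 − (-4) = -6.
Using column 2: -26 + 18 + (-4) + (-10) + ? → (3,2) = -10 − (-22) = 12.
Column 4 must total -10; the given cells sum to 2, so (3,4) = -12.
Using column 5: -2 + (-8) + 20 + 4 + ? → (3,5) = -10 − 14 = -24.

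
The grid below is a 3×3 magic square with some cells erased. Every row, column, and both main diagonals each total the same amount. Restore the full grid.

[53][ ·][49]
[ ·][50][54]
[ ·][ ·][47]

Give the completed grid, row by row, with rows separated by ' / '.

53 48 49 / 46 50 54 / 51 52 47

Main diagonal is already complete: 53 + 50 + 47 = 150, so that is the magic constant.
The remaining cell in row 1 is (1,2) = 150 − 102 = 48.
The remaining cell in row 2 is (2,1) = 150 − 104 = 46.
The remaining cell in column 1 is (3,1) = 150 − 99 = 51.
Column 2 needs 150; the known cells sum to 98, so (3,2) = 52.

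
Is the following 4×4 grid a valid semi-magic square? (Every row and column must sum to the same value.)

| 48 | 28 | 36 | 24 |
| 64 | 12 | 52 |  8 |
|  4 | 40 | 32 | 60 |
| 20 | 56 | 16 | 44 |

Row 1: 48 + 28 + 36 + 24 = 136.
Row 2: 64 + 12 + 52 + 8 = 136.
Row 3: 4 + 40 + 32 + 60 = 136.
Row 4: 20 + 56 + 16 + 44 = 136.
Column 1: 48 + 64 + 4 + 20 = 136.
Column 2: 28 + 12 + 40 + 56 = 136.
Column 3: 36 + 52 + 32 + 16 = 136.
Column 4: 24 + 8 + 60 + 44 = 136.
All lines sum to 136.

Yes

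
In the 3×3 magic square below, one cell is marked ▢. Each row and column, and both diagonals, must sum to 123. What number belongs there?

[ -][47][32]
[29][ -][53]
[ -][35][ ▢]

38

The remaining cell in row 1 is (1,1) = 123 − 79 = 44.
From row 2, 123 − (29 + 53) gives (2,2) = 41.
The remaining cell in column 1 is (3,1) = 123 − 73 = 50.
Using column 3: 32 + 53 + ? → (3,3) = 123 − 85 = 38.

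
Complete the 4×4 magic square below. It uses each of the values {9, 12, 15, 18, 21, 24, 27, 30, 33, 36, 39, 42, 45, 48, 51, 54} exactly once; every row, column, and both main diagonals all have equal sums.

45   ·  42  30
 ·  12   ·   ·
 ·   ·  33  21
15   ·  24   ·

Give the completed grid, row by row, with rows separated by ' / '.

45 9 42 30 / 48 12 27 39 / 18 54 33 21 / 15 51 24 36

The 16 entries sum to 504, so each line sums to 504/4 = 126.
Row 1 must total 126; the given cells sum to 117, so (1,2) = 9.
The remaining cell in column 3 is (2,3) = 126 − 99 = 27.
From main diagonal, 126 − (45 + 12 + 33) gives (4,4) = 36.
Using anti-diagonal: 30 + 27 + 15 + ? → (3,2) = 126 − 72 = 54.
Row 3: 54 + 33 + 21 + ? = 126, so (3,1) = 18.
Row 4 needs 126; the known cells sum to 75, so (4,2) = 51.
Column 1: 45 + 18 + 15 + ? = 126, so (2,1) = 48.
Column 4 must total 126; the given cells sum to 87, so (2,4) = 39.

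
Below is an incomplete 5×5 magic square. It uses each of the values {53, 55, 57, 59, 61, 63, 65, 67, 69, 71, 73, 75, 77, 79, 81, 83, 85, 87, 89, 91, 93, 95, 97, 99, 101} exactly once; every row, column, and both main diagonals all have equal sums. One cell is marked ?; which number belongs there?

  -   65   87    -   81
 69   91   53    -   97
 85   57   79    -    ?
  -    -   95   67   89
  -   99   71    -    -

63

The 25 entries sum to 1925, so each line sums to 1925/5 = 385.
Row 2 must total 385; the given cells sum to 310, so (2,4) = 75.
Using column 2: 65 + 91 + 57 + 99 + ? → (4,2) = 385 − 312 = 73.
Anti-diagonal needs 385; the known cells sum to 308, so (5,1) = 77.
Using row 4: 73 + 95 + 67 + 89 + ? → (4,1) = 385 − 324 = 61.
Column 1 needs 385; the known cells sum to 292, so (1,1) = 93.
The remaining cell in main diagonal is (5,5) = 385 − 330 = 55.
Row 1 must total 385; the given cells sum to 326, so (1,4) = 59.
Row 5 needs 385; the known cells sum to 302, so (5,4) = 83.
Using column 4: 59 + 75 + 67 + 83 + ? → (3,4) = 385 − 284 = 101.
Column 5 needs 385; the known cells sum to 322, so (3,5) = 63.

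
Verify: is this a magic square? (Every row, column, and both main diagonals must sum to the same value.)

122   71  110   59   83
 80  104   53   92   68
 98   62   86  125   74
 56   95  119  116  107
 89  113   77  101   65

No — column 5 sums to 397 but column 1 sums to 445.

Row 1: 122 + 71 + 110 + 59 + 83 = 445.
Row 2: 80 + 104 + 53 + 92 + 68 = 397.
Row 3: 98 + 62 + 86 + 125 + 74 = 445.
Row 4: 56 + 95 + 119 + 116 + 107 = 493.
Row 5: 89 + 113 + 77 + 101 + 65 = 445.
Column 1: 122 + 80 + 98 + 56 + 89 = 445.
Column 2: 71 + 104 + 62 + 95 + 113 = 445.
Column 3: 110 + 53 + 86 + 119 + 77 = 445.
Column 4: 59 + 92 + 125 + 116 + 101 = 493.
Column 5: 83 + 68 + 74 + 107 + 65 = 397.
Main diagonal: 122 + 104 + 86 + 116 + 65 = 493.
Anti-diagonal: 83 + 92 + 86 + 95 + 89 = 445.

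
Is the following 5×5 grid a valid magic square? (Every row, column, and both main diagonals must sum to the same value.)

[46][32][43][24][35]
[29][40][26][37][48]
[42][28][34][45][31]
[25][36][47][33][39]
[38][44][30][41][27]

Row 1: 46 + 32 + 43 + 24 + 35 = 180.
Row 2: 29 + 40 + 26 + 37 + 48 = 180.
Row 3: 42 + 28 + 34 + 45 + 31 = 180.
Row 4: 25 + 36 + 47 + 33 + 39 = 180.
Row 5: 38 + 44 + 30 + 41 + 27 = 180.
Column 1: 46 + 29 + 42 + 25 + 38 = 180.
Column 2: 32 + 40 + 28 + 36 + 44 = 180.
Column 3: 43 + 26 + 34 + 47 + 30 = 180.
Column 4: 24 + 37 + 45 + 33 + 41 = 180.
Column 5: 35 + 48 + 31 + 39 + 27 = 180.
Main diagonal: 46 + 40 + 34 + 33 + 27 = 180.
Anti-diagonal: 35 + 37 + 34 + 36 + 38 = 180.
All lines sum to 180.

Yes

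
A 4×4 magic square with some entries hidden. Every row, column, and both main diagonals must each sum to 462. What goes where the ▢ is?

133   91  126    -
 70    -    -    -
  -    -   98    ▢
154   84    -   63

Row 1 must total 462; the given cells sum to 350, so (1,4) = 112.
Row 4: 154 + 84 + 63 + ? = 462, so (4,3) = 161.
Column 1 needs 462; the known cells sum to 357, so (3,1) = 105.
Column 3 needs 462; the known cells sum to 385, so (2,3) = 77.
Main diagonal needs 462; the known cells sum to 294, so (2,2) = 168.
Anti-diagonal: 112 + 77 + 154 + ? = 462, so (3,2) = 119.
From row 2, 462 − (70 + 168 + 77) gives (2,4) = 147.
From row 3, 462 − (105 + 119 + 98) gives (3,4) = 140.

140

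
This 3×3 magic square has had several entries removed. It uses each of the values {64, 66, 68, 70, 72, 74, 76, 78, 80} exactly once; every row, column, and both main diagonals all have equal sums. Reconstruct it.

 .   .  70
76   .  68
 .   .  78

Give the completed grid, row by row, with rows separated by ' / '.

66 80 70 / 76 72 68 / 74 64 78

The 9 entries sum to 648, so each line sums to 648/3 = 216.
From row 2, 216 − (76 + 68) gives (2,2) = 72.
From main diagonal, 216 − (72 + 78) gives (1,1) = 66.
From anti-diagonal, 216 − (70 + 72) gives (3,1) = 74.
Using row 1: 66 + 70 + ? → (1,2) = 216 − 136 = 80.
Row 3 needs 216; the known cells sum to 152, so (3,2) = 64.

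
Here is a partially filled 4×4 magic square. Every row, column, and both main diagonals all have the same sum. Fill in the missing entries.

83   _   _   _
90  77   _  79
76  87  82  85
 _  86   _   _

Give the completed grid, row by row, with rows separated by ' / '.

83 80 89 78 / 90 77 84 79 / 76 87 82 85 / 81 86 75 88

Row 3 is already complete: 76 + 87 + 82 + 85 = 330, so that is the magic constant.
Row 2: 90 + 77 + 79 + ? = 330, so (2,3) = 84.
The remaining cell in column 1 is (4,1) = 330 − 249 = 81.
From column 2, 330 − (77 + 87 + 86) gives (1,2) = 80.
Main diagonal must total 330; the given cells sum to 242, so (4,4) = 88.
Anti-diagonal needs 330; the known cells sum to 252, so (1,4) = 78.
Row 1 needs 330; the known cells sum to 241, so (1,3) = 89.
Row 4 must total 330; the given cells sum to 255, so (4,3) = 75.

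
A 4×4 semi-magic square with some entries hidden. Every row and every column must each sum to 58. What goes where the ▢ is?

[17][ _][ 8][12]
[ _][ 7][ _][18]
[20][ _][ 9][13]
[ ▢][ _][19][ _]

Row 1 needs 58; the known cells sum to 37, so (1,2) = 21.
Using row 3: 20 + 9 + 13 + ? → (3,2) = 58 − 42 = 16.
Column 2 needs 58; the known cells sum to 44, so (4,2) = 14.
The remaining cell in column 3 is (2,3) = 58 − 36 = 22.
The remaining cell in column 4 is (4,4) = 58 − 43 = 15.
Using row 2: 7 + 22 + 18 + ? → (2,1) = 58 − 47 = 11.
Row 4 needs 58; the known cells sum to 48, so (4,1) = 10.

10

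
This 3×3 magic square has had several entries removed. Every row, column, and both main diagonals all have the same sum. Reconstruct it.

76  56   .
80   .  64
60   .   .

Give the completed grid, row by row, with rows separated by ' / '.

Column 1 is already complete: 76 + 80 + 60 = 216, so that is the magic constant.
Row 1 must total 216; the given cells sum to 132, so (1,3) = 84.
Using row 2: 80 + 64 + ? → (2,2) = 216 − 144 = 72.
Column 2: 56 + 72 + ? = 216, so (3,2) = 88.
Column 3: 84 + 64 + ? = 216, so (3,3) = 68.

76 56 84 / 80 72 64 / 60 88 68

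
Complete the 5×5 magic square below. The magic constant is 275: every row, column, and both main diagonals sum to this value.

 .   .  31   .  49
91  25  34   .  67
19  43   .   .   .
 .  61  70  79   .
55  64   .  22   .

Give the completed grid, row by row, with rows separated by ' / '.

73 82 31 40 49 / 91 25 34 58 67 / 19 43 52 76 85 / 37 61 70 79 28 / 55 64 88 22 46

Row 2: 91 + 25 + 34 + 67 + ? = 275, so (2,4) = 58.
Column 2 needs 275; the known cells sum to 193, so (1,2) = 82.
Anti-diagonal needs 275; the known cells sum to 223, so (3,3) = 52.
Column 3 must total 275; the given cells sum to 187, so (5,3) = 88.
Row 5: 55 + 64 + 88 + 22 + ? = 275, so (5,5) = 46.
Using main diagonal: 25 + 52 + 79 + 46 + ? → (1,1) = 275 − 202 = 73.
The remaining cell in row 1 is (1,4) = 275 − 235 = 40.
Using column 1: 73 + 91 + 19 + 55 + ? → (4,1) = 275 − 238 = 37.
Column 4: 40 + 58 + 79 + 22 + ? = 275, so (3,4) = 76.
Row 3 needs 275; the known cells sum to 190, so (3,5) = 85.
The remaining cell in row 4 is (4,5) = 275 − 247 = 28.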